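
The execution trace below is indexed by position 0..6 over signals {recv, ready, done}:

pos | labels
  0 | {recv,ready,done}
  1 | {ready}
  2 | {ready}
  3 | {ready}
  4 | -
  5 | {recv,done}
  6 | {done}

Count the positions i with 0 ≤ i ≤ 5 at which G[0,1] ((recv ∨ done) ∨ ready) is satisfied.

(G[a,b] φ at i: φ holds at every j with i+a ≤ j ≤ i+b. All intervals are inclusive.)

Evaluate at each i in [0,5]:
  i=0: ✓ (all of [0,1])
  i=1: ✓ (all of [1,2])
  i=2: ✓ (all of [2,3])
  i=3: ✗ (fails at j=4)
  i=4: ✗ (fails at j=4)
  i=5: ✓ (all of [5,6])
Positions where it holds: {0, 1, 2, 5} → 4.

4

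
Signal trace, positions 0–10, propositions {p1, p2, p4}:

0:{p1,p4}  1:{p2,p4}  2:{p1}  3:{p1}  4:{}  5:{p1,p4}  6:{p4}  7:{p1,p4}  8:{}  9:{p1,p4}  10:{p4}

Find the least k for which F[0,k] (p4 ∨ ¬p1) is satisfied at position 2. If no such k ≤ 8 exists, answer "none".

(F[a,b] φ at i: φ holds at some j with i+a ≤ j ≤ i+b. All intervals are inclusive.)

2

Scan j = 2,3,… for (p4 ∨ ¬p1):
  j=2: fails
  j=3: fails
  j=4: holds
First hit at j=4, so smallest k = 4-2 = 2.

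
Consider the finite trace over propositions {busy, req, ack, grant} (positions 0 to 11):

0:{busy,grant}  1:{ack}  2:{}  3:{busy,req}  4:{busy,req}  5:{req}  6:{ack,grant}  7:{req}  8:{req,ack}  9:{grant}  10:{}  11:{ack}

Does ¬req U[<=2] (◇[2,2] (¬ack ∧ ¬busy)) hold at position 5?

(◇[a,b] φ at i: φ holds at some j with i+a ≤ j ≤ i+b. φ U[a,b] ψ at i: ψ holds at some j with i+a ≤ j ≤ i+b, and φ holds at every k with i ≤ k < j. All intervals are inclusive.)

Need some j in [5,7] with ◇[2,2] (¬ack ∧ ¬busy), and ¬req at every k in [5,j-1].
  j=5: ◇[2,2] (¬ack ∧ ¬busy) holds; no prefix to check → satisfied.

Yes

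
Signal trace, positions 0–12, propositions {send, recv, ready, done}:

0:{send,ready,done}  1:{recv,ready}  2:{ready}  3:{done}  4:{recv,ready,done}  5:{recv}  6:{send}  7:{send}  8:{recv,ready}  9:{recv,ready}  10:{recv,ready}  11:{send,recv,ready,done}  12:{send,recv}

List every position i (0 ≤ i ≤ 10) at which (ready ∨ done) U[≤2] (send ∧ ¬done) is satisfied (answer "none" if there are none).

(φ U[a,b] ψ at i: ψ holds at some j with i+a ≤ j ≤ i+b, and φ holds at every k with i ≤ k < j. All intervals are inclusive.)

6, 7, 10

Evaluate at each i in [0,10]:
  i=0: ✗ (no rhs in [0,2])
  i=1: ✗ (no rhs in [1,3])
  i=2: ✗ (no rhs in [2,4])
  i=3: ✗ (no rhs in [3,5])
  i=4: ✗ (lhs fails at k=5 before rhs at j=6)
  i=5: ✗ (lhs fails at k=5 before rhs at j=6)
  i=6: ✓ (rhs at j=6)
  i=7: ✓ (rhs at j=7)
  i=8: ✗ (no rhs in [8,10])
  i=9: ✗ (no rhs in [9,11])
  i=10: ✓ (rhs at j=12; lhs holds on [10,11])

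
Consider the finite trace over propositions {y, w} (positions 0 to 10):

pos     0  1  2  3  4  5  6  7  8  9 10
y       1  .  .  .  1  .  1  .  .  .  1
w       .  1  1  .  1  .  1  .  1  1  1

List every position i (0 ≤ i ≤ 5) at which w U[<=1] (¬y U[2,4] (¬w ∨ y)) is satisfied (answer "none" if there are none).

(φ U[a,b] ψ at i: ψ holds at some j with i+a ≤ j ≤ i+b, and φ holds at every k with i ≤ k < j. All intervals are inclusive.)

1, 2

Evaluate at each i in [0,5]:
  i=0: ✗ (lhs fails at k=0 before rhs at j=1)
  i=1: ✓ (rhs at j=1)
  i=2: ✓ (rhs at j=2)
  i=3: ✗ (no rhs in [3,4])
  i=4: ✗ (no rhs in [4,5])
  i=5: ✗ (no rhs in [5,6])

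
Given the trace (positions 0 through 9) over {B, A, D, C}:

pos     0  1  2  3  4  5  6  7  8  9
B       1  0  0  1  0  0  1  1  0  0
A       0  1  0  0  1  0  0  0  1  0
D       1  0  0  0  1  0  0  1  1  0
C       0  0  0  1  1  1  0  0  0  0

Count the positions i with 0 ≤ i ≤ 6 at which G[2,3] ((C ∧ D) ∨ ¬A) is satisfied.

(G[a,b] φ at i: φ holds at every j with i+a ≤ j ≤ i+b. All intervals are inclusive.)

Evaluate at each i in [0,6]:
  i=0: ✓ (all of [2,3])
  i=1: ✓ (all of [3,4])
  i=2: ✓ (all of [4,5])
  i=3: ✓ (all of [5,6])
  i=4: ✓ (all of [6,7])
  i=5: ✗ (fails at j=8)
  i=6: ✗ (fails at j=8)
Positions where it holds: {0, 1, 2, 3, 4} → 5.

5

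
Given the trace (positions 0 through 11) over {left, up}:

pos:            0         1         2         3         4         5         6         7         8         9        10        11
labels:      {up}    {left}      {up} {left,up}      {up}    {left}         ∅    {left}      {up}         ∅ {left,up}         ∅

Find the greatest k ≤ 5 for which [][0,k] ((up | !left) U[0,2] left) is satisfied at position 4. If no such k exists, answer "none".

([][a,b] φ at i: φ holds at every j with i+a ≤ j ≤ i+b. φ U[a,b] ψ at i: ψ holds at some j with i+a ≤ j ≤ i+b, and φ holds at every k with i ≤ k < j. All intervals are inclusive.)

((up | !left) U[0,2] left) must hold from j=4 onward; find where it first fails.
  j=4: holds
  j=5: holds
  j=6: holds
  j=7: holds
  j=8: holds
  j=9: holds
Holds through j=9; largest k = 5.

5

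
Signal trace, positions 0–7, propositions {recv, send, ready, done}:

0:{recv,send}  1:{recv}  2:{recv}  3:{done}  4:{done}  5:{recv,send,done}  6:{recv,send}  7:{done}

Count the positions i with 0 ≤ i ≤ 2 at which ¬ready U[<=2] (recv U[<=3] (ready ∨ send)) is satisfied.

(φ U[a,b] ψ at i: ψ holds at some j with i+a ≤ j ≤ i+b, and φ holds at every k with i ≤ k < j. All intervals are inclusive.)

Evaluate at each i in [0,2]:
  i=0: ✓ (rhs at j=0)
  i=1: ✗ (no rhs in [1,3])
  i=2: ✗ (no rhs in [2,4])
Positions where it holds: {0} → 1.

1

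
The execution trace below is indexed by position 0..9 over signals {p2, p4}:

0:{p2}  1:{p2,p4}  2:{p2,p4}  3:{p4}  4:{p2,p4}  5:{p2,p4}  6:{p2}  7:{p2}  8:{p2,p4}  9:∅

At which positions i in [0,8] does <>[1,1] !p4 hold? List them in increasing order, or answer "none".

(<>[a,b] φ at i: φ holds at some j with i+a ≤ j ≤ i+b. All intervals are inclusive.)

Evaluate at each i in [0,8]:
  i=0: ✗ (none in [1,1])
  i=1: ✗ (none in [2,2])
  i=2: ✗ (none in [3,3])
  i=3: ✗ (none in [4,4])
  i=4: ✗ (none in [5,5])
  i=5: ✓ (witness j=6)
  i=6: ✓ (witness j=7)
  i=7: ✗ (none in [8,8])
  i=8: ✓ (witness j=9)

5, 6, 8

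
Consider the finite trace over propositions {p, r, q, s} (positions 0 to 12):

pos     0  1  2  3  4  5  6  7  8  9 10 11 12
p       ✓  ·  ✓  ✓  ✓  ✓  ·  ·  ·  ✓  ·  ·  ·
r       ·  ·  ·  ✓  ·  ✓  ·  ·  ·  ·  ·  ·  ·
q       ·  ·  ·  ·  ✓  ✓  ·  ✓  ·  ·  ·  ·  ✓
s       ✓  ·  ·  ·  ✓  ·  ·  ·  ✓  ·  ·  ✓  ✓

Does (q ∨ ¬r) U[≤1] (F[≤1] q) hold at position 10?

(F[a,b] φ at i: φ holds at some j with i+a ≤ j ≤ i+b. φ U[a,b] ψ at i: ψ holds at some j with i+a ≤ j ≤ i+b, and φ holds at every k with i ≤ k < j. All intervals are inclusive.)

Need some j in [10,11] with F[≤1] q, and (q ∨ ¬r) at every k in [10,j-1].
  j=10: F[≤1] q — fails (none in [10,11]).
  j=11: F[≤1] q holds; (q ∨ ¬r) holds at every k in [10,10] → satisfied.

True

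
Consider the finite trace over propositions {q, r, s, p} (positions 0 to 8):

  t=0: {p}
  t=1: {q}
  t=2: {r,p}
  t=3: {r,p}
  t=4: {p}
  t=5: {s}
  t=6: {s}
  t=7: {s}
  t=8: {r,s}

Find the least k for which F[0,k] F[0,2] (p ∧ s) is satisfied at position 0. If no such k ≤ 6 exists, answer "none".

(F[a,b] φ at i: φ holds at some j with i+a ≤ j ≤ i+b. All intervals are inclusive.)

none

Scan j = 0,1,… for F[0,2] (p ∧ s):
  j=0: fails
  j=1: fails
  j=2: fails
  j=3: fails
  j=4: fails
  j=5: fails
  j=6: fails
No j in [0,6] satisfies it → none.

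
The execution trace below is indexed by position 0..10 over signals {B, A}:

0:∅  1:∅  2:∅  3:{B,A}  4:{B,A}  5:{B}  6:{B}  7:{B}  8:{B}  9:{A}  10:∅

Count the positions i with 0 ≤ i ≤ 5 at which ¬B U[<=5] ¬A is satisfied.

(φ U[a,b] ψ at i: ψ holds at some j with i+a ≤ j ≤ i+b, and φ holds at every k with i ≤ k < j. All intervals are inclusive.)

Evaluate at each i in [0,5]:
  i=0: ✓ (rhs at j=0)
  i=1: ✓ (rhs at j=1)
  i=2: ✓ (rhs at j=2)
  i=3: ✗ (lhs fails at k=3 before rhs at j=5)
  i=4: ✗ (lhs fails at k=4 before rhs at j=5)
  i=5: ✓ (rhs at j=5)
Positions where it holds: {0, 1, 2, 5} → 4.

4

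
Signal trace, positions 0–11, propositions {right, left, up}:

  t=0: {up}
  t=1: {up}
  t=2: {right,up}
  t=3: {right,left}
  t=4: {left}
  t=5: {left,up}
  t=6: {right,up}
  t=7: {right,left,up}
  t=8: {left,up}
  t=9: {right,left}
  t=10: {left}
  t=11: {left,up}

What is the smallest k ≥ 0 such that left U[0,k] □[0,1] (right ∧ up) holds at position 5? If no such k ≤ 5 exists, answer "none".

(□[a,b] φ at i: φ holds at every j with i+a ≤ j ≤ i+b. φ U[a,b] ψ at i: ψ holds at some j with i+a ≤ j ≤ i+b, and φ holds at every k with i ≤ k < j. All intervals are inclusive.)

Need earliest j ≥ 5 with □[0,1] (right ∧ up), and left at every k in [5,j-1].
  j=5: rhs fails.
  j=6: rhs holds; lhs holds on [5,5]. k = 1.

1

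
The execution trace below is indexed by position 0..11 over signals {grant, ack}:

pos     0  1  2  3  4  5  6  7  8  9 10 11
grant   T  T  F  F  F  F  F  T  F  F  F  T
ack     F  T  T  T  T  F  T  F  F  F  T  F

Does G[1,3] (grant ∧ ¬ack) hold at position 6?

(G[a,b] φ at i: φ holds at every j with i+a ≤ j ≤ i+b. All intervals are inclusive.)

False

Check (grant ∧ ¬ack) at every j in [7,9]:
  j=7: true
  j=8: false
  j=9: false
Fails at j=8 → formula fails.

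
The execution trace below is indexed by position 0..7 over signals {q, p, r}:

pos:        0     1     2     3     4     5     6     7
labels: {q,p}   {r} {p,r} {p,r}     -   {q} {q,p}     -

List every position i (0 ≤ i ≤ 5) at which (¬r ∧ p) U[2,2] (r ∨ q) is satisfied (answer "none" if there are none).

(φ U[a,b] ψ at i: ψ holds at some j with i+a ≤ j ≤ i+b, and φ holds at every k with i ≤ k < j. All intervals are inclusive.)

none

Evaluate at each i in [0,5]:
  i=0: ✗ (lhs fails at k=1 before rhs at j=2)
  i=1: ✗ (lhs fails at k=1 before rhs at j=3)
  i=2: ✗ (no rhs in [4,4])
  i=3: ✗ (lhs fails at k=3 before rhs at j=5)
  i=4: ✗ (lhs fails at k=4 before rhs at j=6)
  i=5: ✗ (no rhs in [7,7])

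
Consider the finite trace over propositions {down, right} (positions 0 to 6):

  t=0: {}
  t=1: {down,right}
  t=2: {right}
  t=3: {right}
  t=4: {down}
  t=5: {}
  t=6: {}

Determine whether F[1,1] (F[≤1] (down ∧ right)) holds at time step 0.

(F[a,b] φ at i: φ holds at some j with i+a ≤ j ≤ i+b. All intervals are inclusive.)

Check F[≤1] (down ∧ right) at each j in [1,1]:
  j=1: holds (witness at 1)
Found at j=1 → formula holds.

True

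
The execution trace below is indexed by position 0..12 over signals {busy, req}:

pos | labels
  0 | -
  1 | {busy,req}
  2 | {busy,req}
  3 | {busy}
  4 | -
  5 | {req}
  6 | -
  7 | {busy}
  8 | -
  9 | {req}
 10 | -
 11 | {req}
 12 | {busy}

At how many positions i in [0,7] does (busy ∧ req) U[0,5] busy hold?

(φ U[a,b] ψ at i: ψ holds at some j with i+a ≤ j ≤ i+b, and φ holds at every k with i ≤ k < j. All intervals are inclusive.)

Evaluate at each i in [0,7]:
  i=0: ✗ (lhs fails at k=0 before rhs at j=1)
  i=1: ✓ (rhs at j=1)
  i=2: ✓ (rhs at j=2)
  i=3: ✓ (rhs at j=3)
  i=4: ✗ (lhs fails at k=4 before rhs at j=7)
  i=5: ✗ (lhs fails at k=5 before rhs at j=7)
  i=6: ✗ (lhs fails at k=6 before rhs at j=7)
  i=7: ✓ (rhs at j=7)
Positions where it holds: {1, 2, 3, 7} → 4.

4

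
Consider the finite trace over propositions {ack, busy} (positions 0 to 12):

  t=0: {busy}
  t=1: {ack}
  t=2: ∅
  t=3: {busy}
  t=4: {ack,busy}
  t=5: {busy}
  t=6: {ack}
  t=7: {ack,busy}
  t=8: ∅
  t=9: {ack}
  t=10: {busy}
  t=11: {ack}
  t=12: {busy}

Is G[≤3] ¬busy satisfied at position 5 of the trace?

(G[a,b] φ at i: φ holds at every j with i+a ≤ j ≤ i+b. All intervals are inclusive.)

Check ¬busy at every j in [5,8]:
  j=5: false
  j=6: true
  j=7: false
  j=8: true
Fails at j=5 → formula fails.

Does not hold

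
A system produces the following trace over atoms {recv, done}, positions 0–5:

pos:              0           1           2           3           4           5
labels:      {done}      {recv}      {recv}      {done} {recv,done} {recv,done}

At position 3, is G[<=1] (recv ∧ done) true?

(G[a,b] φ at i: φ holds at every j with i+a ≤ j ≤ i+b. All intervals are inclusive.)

Check (recv ∧ done) at every j in [3,4]:
  j=3: false
  j=4: true
Fails at j=3 → formula fails.

False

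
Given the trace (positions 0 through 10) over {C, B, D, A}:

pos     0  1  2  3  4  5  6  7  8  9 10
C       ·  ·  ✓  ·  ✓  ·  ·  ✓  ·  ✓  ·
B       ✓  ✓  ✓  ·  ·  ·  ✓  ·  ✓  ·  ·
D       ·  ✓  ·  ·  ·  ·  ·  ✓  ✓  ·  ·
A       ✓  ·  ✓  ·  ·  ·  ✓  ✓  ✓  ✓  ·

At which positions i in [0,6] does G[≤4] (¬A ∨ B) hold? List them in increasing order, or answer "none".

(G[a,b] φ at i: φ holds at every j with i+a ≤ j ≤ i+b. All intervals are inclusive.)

0, 1, 2

Evaluate at each i in [0,6]:
  i=0: ✓ (all of [0,4])
  i=1: ✓ (all of [1,5])
  i=2: ✓ (all of [2,6])
  i=3: ✗ (fails at j=7)
  i=4: ✗ (fails at j=7)
  i=5: ✗ (fails at j=7)
  i=6: ✗ (fails at j=7)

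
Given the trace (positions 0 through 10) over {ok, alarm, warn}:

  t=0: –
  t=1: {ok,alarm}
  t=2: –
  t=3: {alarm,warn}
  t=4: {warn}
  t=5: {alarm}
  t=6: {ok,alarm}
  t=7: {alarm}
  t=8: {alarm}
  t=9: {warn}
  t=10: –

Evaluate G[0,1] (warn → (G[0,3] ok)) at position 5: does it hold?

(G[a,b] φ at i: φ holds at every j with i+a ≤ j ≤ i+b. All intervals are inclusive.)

Check (warn → (G[0,3] ok)) at every j in [5,6]:
  j=5: antecedent false → ✓
  j=6: antecedent false → ✓
All positions satisfy it → formula holds.

True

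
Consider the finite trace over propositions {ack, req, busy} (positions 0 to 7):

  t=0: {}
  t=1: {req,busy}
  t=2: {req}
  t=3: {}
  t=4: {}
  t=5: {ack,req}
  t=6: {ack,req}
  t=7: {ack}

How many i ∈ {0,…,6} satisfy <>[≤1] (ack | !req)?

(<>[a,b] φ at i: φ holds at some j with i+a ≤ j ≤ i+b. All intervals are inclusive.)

6

Evaluate at each i in [0,6]:
  i=0: ✓ (witness j=0)
  i=1: ✗ (none in [1,2])
  i=2: ✓ (witness j=3)
  i=3: ✓ (witness j=3)
  i=4: ✓ (witness j=4)
  i=5: ✓ (witness j=5)
  i=6: ✓ (witness j=6)
Positions where it holds: {0, 2, 3, 4, 5, 6} → 6.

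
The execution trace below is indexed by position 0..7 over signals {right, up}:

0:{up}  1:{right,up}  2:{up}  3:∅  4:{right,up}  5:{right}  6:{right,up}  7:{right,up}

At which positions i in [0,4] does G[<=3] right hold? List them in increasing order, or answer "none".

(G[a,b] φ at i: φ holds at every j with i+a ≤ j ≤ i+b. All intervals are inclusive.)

Evaluate at each i in [0,4]:
  i=0: ✗ (fails at j=0)
  i=1: ✗ (fails at j=2)
  i=2: ✗ (fails at j=2)
  i=3: ✗ (fails at j=3)
  i=4: ✓ (all of [4,7])

4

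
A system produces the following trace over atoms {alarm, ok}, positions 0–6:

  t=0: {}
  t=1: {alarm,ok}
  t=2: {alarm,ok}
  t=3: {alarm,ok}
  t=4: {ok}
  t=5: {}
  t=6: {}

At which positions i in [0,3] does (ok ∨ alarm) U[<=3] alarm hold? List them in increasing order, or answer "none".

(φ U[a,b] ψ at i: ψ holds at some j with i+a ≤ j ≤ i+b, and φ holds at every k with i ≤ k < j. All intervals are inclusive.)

Evaluate at each i in [0,3]:
  i=0: ✗ (lhs fails at k=0 before rhs at j=1)
  i=1: ✓ (rhs at j=1)
  i=2: ✓ (rhs at j=2)
  i=3: ✓ (rhs at j=3)

1, 2, 3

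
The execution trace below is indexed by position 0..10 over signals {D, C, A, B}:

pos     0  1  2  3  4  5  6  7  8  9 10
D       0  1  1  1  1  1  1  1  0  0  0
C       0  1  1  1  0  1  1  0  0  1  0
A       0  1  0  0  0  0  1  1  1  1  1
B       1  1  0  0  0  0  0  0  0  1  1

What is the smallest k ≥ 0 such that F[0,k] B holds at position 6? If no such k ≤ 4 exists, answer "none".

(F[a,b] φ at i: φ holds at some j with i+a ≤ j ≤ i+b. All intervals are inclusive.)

Scan j = 6,7,… for B:
  j=6: fails
  j=7: fails
  j=8: fails
  j=9: holds
First hit at j=9, so smallest k = 9-6 = 3.

3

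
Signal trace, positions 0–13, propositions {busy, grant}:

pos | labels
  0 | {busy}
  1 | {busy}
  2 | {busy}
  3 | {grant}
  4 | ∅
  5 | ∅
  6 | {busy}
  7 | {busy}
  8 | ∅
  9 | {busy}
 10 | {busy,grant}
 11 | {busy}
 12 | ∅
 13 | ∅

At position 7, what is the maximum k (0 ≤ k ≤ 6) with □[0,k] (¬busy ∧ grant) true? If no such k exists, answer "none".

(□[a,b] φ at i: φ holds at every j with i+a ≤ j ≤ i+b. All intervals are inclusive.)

(¬busy ∧ grant) must hold from j=7 onward; find where it first fails.
  j=7: fails → no k works.

none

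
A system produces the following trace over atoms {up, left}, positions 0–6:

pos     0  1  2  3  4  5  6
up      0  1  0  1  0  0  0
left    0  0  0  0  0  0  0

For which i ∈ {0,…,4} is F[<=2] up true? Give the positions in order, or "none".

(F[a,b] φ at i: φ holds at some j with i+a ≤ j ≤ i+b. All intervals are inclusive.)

Evaluate at each i in [0,4]:
  i=0: ✓ (witness j=1)
  i=1: ✓ (witness j=1)
  i=2: ✓ (witness j=3)
  i=3: ✓ (witness j=3)
  i=4: ✗ (none in [4,6])

0, 1, 2, 3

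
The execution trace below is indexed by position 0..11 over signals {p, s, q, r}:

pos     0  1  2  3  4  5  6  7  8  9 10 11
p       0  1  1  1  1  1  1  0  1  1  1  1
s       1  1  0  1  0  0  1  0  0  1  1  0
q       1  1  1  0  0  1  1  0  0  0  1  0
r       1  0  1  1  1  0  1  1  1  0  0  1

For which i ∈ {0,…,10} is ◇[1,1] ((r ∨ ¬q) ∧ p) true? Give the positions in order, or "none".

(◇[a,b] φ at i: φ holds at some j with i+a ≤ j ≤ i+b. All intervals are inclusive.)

1, 2, 3, 5, 7, 8, 10

Evaluate at each i in [0,10]:
  i=0: ✗ (none in [1,1])
  i=1: ✓ (witness j=2)
  i=2: ✓ (witness j=3)
  i=3: ✓ (witness j=4)
  i=4: ✗ (none in [5,5])
  i=5: ✓ (witness j=6)
  i=6: ✗ (none in [7,7])
  i=7: ✓ (witness j=8)
  i=8: ✓ (witness j=9)
  i=9: ✗ (none in [10,10])
  i=10: ✓ (witness j=11)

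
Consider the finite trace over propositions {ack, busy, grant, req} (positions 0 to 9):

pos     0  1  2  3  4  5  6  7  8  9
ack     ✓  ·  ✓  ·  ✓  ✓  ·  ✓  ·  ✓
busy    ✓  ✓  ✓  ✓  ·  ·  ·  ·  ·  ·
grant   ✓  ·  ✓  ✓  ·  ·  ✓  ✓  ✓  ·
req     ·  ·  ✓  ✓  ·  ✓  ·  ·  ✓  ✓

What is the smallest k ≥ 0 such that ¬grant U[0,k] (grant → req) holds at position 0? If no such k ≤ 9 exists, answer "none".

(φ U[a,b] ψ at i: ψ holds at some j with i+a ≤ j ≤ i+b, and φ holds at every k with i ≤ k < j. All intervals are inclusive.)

none

Need earliest j ≥ 0 with (grant → req), and ¬grant at every k in [0,j-1].
  j=0: rhs fails.
  j=1: rhs holds but lhs fails at k=0.
  j=2: rhs holds but lhs fails at k=0.
  j=3: rhs holds but lhs fails at k=0.
  j=4: rhs holds but lhs fails at k=0.
  j=5: rhs holds but lhs fails at k=0.
  j=6: rhs fails.
  j=7: rhs fails.
  j=8: rhs holds but lhs fails at k=0.
  j=9: rhs holds but lhs fails at k=0.
No witness within the range → none.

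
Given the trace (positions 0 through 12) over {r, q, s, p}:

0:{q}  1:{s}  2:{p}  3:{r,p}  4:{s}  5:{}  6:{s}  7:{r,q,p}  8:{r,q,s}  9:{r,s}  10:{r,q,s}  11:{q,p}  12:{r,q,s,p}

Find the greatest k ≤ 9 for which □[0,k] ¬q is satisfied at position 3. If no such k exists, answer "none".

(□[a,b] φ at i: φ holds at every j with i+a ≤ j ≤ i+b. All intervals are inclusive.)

3

¬q must hold from j=3 onward; find where it first fails.
  j=3: holds
  j=4: holds
  j=5: holds
  j=6: holds
  j=7: fails
Holds on [3,6], so largest k = 3.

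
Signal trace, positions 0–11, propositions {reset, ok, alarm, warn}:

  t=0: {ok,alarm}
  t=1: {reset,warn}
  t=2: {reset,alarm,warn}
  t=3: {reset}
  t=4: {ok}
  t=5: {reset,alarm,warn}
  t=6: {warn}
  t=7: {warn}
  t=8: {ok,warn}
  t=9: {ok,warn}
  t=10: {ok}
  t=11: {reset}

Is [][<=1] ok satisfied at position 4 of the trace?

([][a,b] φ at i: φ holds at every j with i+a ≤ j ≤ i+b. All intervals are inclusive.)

Does not hold

Check ok at every j in [4,5]:
  j=4: true
  j=5: false
Fails at j=5 → formula fails.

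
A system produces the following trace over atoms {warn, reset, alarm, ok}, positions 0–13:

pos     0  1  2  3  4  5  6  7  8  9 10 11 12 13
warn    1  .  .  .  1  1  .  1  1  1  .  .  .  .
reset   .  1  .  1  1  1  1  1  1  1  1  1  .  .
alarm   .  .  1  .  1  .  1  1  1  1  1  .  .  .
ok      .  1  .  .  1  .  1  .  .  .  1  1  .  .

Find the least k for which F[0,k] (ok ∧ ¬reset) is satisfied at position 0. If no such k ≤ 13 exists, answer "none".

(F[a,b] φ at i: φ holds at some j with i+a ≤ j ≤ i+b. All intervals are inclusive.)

Scan j = 0,1,… for (ok ∧ ¬reset):
  j=0: fails
  j=1: fails
  j=2: fails
  j=3: fails
  j=4: fails
  j=5: fails
  j=6: fails
  j=7: fails
  j=8: fails
  j=9: fails
  j=10: fails
  j=11: fails
  j=12: fails
  j=13: fails
No j in [0,13] satisfies it → none.

none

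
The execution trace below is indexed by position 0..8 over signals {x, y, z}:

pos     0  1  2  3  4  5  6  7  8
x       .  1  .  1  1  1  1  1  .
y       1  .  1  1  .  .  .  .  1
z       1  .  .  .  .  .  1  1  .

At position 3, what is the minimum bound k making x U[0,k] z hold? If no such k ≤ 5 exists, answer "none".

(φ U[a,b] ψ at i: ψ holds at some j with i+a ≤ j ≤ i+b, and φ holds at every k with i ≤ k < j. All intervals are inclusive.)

3

Need earliest j ≥ 3 with z, and x at every k in [3,j-1].
  j=3: rhs fails.
  j=4: rhs fails.
  j=5: rhs fails.
  j=6: rhs holds; lhs holds on [3,5]. k = 3.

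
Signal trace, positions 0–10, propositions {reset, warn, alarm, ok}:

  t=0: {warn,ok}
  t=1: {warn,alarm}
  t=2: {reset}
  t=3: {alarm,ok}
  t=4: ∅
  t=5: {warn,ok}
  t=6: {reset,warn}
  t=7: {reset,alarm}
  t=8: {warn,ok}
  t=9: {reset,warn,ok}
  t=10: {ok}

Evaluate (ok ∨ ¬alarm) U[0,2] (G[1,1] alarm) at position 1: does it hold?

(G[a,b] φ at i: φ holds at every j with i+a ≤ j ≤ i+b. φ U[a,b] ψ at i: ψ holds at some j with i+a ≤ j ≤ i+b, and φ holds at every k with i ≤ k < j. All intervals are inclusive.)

False

Need some j in [1,3] with G[1,1] alarm, and (ok ∨ ¬alarm) at every k in [1,j-1].
  j=1: G[1,1] alarm — fails at 2.
  j=2: G[1,1] alarm holds, but (ok ∨ ¬alarm) fails at k=1 → not this j.
  j=3: G[1,1] alarm — fails at 4.
No j in the window works → until fails.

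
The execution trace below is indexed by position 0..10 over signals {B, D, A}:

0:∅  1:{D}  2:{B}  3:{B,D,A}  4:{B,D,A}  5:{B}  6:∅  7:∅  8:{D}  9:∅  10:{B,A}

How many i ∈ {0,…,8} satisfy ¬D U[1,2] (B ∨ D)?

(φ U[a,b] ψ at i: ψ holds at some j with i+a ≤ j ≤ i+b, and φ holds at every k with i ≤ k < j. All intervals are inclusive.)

4

Evaluate at each i in [0,8]:
  i=0: ✓ (rhs at j=1; lhs holds on [0,0])
  i=1: ✗ (lhs fails at k=1 before rhs at j=2)
  i=2: ✓ (rhs at j=3; lhs holds on [2,2])
  i=3: ✗ (lhs fails at k=3 before rhs at j=4)
  i=4: ✗ (lhs fails at k=4 before rhs at j=5)
  i=5: ✗ (no rhs in [6,7])
  i=6: ✓ (rhs at j=8; lhs holds on [6,7])
  i=7: ✓ (rhs at j=8; lhs holds on [7,7])
  i=8: ✗ (lhs fails at k=8 before rhs at j=10)
Positions where it holds: {0, 2, 6, 7} → 4.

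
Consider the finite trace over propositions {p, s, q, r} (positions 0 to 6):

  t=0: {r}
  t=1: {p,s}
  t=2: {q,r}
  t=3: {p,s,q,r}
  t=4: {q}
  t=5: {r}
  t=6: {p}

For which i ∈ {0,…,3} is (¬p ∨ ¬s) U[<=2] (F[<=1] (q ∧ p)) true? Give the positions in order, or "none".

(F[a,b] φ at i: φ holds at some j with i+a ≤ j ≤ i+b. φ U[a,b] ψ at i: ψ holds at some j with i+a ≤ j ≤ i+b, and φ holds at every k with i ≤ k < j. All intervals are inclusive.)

Evaluate at each i in [0,3]:
  i=0: ✗ (lhs fails at k=1 before rhs at j=2)
  i=1: ✗ (lhs fails at k=1 before rhs at j=2)
  i=2: ✓ (rhs at j=2)
  i=3: ✓ (rhs at j=3)

2, 3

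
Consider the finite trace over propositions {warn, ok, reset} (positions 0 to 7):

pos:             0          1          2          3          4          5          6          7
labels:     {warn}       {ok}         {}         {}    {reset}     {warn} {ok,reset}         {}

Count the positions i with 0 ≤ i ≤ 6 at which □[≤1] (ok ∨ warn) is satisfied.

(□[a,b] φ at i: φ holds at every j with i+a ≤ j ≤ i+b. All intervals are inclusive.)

2

Evaluate at each i in [0,6]:
  i=0: ✓ (all of [0,1])
  i=1: ✗ (fails at j=2)
  i=2: ✗ (fails at j=2)
  i=3: ✗ (fails at j=3)
  i=4: ✗ (fails at j=4)
  i=5: ✓ (all of [5,6])
  i=6: ✗ (fails at j=7)
Positions where it holds: {0, 5} → 2.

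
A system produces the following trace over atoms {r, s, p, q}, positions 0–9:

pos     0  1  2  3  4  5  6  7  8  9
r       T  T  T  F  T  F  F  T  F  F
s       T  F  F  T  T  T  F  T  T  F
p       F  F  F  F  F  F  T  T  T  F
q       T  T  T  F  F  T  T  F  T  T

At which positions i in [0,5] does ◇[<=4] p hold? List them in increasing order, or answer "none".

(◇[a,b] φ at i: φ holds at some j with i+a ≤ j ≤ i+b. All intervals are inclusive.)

2, 3, 4, 5

Evaluate at each i in [0,5]:
  i=0: ✗ (none in [0,4])
  i=1: ✗ (none in [1,5])
  i=2: ✓ (witness j=6)
  i=3: ✓ (witness j=6)
  i=4: ✓ (witness j=6)
  i=5: ✓ (witness j=6)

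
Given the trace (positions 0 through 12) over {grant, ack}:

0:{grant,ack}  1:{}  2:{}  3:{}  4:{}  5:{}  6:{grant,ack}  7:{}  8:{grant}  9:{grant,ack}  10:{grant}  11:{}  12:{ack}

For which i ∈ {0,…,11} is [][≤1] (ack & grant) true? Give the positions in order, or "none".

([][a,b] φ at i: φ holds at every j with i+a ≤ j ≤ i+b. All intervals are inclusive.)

Evaluate at each i in [0,11]:
  i=0: ✗ (fails at j=1)
  i=1: ✗ (fails at j=1)
  i=2: ✗ (fails at j=2)
  i=3: ✗ (fails at j=3)
  i=4: ✗ (fails at j=4)
  i=5: ✗ (fails at j=5)
  i=6: ✗ (fails at j=7)
  i=7: ✗ (fails at j=7)
  i=8: ✗ (fails at j=8)
  i=9: ✗ (fails at j=10)
  i=10: ✗ (fails at j=10)
  i=11: ✗ (fails at j=11)

none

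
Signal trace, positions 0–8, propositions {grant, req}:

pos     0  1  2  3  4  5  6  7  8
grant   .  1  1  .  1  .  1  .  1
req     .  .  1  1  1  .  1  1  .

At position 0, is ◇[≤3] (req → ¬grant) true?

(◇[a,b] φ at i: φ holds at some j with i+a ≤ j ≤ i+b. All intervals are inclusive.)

Yes

Check (req → ¬grant) at each j in [0,3]:
  j=0: true
  j=1: true
  j=2: false
  j=3: true
Found at j=0 → formula holds.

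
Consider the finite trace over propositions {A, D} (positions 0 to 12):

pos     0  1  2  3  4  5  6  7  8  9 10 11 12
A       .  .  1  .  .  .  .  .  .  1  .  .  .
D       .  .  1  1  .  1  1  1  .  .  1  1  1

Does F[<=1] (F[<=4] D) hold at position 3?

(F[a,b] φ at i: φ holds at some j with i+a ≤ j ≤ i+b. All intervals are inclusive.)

True

Check F[<=4] D at each j in [3,4]:
  j=3: holds (witness at 3)
  j=4: holds (witness at 5)
Found at j=3 → formula holds.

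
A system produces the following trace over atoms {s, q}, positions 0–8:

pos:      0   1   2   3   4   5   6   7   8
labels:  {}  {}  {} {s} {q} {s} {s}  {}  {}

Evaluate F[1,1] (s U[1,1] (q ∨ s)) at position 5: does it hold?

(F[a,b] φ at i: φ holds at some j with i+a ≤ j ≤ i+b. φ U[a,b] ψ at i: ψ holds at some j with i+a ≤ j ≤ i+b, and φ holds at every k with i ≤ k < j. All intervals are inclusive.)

Does not hold

Check (s U[1,1] (q ∨ s)) at each j in [6,6]:
  j=6: fails
No position in the window satisfies it → formula fails.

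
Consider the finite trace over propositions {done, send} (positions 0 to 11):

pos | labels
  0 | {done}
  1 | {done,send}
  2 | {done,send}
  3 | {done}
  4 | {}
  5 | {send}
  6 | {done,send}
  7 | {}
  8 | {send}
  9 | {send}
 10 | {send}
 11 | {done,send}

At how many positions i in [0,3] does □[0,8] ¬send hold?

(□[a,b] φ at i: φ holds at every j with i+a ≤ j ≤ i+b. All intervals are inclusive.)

0

Evaluate at each i in [0,3]:
  i=0: ✗ (fails at j=1)
  i=1: ✗ (fails at j=1)
  i=2: ✗ (fails at j=2)
  i=3: ✗ (fails at j=5)
Positions where it holds: {} → 0.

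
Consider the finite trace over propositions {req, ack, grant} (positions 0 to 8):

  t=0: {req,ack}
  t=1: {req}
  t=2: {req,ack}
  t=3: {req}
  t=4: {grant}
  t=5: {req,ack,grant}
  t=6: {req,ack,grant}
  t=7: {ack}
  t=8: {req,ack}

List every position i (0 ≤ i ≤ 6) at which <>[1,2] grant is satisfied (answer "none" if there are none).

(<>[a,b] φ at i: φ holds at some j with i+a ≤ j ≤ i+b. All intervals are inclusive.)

Evaluate at each i in [0,6]:
  i=0: ✗ (none in [1,2])
  i=1: ✗ (none in [2,3])
  i=2: ✓ (witness j=4)
  i=3: ✓ (witness j=4)
  i=4: ✓ (witness j=5)
  i=5: ✓ (witness j=6)
  i=6: ✗ (none in [7,8])

2, 3, 4, 5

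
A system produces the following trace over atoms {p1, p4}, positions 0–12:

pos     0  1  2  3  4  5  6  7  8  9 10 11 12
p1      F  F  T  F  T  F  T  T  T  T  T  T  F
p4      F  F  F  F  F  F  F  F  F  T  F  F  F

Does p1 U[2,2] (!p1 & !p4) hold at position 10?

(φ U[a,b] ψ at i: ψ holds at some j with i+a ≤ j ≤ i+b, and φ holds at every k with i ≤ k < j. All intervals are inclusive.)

Need some j in [12,12] with (!p1 & !p4), and p1 at every k in [10,j-1].
  j=12: (!p1 & !p4) holds; p1 holds at every k in [10,11] → satisfied.

True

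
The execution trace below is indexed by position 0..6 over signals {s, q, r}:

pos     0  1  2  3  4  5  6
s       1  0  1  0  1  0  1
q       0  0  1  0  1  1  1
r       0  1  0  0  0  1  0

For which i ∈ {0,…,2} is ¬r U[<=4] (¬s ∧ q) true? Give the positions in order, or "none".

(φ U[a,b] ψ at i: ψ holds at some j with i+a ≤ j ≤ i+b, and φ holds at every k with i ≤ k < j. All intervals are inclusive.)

Evaluate at each i in [0,2]:
  i=0: ✗ (no rhs in [0,4])
  i=1: ✗ (lhs fails at k=1 before rhs at j=5)
  i=2: ✓ (rhs at j=5; lhs holds on [2,4])

2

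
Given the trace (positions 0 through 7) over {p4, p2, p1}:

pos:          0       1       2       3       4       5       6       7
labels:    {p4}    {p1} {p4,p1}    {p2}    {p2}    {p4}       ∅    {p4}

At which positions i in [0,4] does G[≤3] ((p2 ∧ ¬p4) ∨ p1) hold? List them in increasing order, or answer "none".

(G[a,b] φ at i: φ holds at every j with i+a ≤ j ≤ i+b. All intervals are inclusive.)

1

Evaluate at each i in [0,4]:
  i=0: ✗ (fails at j=0)
  i=1: ✓ (all of [1,4])
  i=2: ✗ (fails at j=5)
  i=3: ✗ (fails at j=5)
  i=4: ✗ (fails at j=5)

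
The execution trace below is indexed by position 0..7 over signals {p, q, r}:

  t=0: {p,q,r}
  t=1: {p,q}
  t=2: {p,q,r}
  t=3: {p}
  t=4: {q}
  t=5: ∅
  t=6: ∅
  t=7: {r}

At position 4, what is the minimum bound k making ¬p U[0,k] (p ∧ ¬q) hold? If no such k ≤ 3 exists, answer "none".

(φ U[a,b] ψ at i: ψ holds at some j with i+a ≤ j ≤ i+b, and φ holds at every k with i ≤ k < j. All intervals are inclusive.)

Need earliest j ≥ 4 with (p ∧ ¬q), and ¬p at every k in [4,j-1].
  j=4: rhs fails.
  j=5: rhs fails.
  j=6: rhs fails.
  j=7: rhs fails.
No witness within the range → none.

none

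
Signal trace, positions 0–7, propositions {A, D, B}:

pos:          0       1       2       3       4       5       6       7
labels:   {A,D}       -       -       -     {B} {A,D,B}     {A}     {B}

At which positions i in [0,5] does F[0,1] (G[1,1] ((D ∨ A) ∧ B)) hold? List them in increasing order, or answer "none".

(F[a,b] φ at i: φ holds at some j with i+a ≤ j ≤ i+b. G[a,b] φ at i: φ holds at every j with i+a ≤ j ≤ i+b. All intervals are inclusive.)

Evaluate at each i in [0,5]:
  i=0: ✗ (none in [0,1])
  i=1: ✗ (none in [1,2])
  i=2: ✗ (none in [2,3])
  i=3: ✓ (witness j=4)
  i=4: ✓ (witness j=4)
  i=5: ✗ (none in [5,6])

3, 4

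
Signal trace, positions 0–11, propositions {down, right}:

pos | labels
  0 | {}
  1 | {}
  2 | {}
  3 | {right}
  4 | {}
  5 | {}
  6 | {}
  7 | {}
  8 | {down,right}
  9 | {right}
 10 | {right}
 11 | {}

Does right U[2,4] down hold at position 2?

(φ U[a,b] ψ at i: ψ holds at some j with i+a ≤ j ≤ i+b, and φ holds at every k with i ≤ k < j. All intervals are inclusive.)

No

Need some j in [4,6] with down, and right at every k in [2,j-1].
  j=4: down false.
  j=5: down false.
  j=6: down false.
No j in the window works → until fails.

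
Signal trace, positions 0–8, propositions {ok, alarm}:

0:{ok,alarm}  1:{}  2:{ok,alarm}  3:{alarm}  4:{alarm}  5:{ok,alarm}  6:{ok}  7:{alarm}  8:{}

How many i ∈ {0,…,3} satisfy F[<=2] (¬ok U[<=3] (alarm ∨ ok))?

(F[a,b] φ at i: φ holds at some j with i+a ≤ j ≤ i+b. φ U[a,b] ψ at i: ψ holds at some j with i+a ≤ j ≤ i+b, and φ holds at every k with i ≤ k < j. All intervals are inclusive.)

Evaluate at each i in [0,3]:
  i=0: ✓ (witness j=0)
  i=1: ✓ (witness j=1)
  i=2: ✓ (witness j=2)
  i=3: ✓ (witness j=3)
Positions where it holds: {0, 1, 2, 3} → 4.

4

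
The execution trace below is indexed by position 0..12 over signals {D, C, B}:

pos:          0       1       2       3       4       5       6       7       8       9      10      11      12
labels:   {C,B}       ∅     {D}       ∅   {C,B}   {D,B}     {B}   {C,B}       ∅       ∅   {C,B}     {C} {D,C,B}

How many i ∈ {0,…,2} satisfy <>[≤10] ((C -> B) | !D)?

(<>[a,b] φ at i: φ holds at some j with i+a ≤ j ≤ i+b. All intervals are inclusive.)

Evaluate at each i in [0,2]:
  i=0: ✓ (witness j=0)
  i=1: ✓ (witness j=1)
  i=2: ✓ (witness j=2)
Positions where it holds: {0, 1, 2} → 3.

3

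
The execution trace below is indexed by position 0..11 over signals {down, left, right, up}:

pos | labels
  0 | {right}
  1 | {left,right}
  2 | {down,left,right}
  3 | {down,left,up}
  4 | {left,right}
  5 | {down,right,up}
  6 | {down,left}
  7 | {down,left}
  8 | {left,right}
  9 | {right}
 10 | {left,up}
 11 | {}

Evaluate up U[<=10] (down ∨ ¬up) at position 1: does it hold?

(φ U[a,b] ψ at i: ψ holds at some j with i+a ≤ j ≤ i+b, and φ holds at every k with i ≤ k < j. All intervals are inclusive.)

Need some j in [1,11] with (down ∨ ¬up), and up at every k in [1,j-1].
  j=1: (down ∨ ¬up) holds; no prefix to check → satisfied.

Holds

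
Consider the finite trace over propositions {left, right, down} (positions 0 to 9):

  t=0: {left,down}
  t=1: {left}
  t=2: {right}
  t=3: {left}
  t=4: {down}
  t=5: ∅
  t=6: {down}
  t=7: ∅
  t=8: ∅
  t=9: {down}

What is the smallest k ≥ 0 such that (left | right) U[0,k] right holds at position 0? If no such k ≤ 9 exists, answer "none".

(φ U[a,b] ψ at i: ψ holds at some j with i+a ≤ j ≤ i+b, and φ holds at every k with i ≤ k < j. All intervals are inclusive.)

2

Need earliest j ≥ 0 with right, and (left | right) at every k in [0,j-1].
  j=0: rhs fails.
  j=1: rhs fails.
  j=2: rhs holds; lhs holds on [0,1]. k = 2.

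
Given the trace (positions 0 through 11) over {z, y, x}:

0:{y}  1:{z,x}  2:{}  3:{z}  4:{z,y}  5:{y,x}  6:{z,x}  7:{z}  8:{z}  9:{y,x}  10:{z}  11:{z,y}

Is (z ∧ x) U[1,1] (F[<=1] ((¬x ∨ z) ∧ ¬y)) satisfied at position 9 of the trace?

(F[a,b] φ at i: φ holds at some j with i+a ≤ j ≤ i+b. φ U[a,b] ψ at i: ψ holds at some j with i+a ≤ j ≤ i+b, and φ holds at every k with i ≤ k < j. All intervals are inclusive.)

Need some j in [10,10] with F[<=1] ((¬x ∨ z) ∧ ¬y), and (z ∧ x) at every k in [9,j-1].
  j=10: F[<=1] ((¬x ∨ z) ∧ ¬y) holds, but (z ∧ x) fails at k=9 → not this j.
No j in the window works → until fails.

Does not hold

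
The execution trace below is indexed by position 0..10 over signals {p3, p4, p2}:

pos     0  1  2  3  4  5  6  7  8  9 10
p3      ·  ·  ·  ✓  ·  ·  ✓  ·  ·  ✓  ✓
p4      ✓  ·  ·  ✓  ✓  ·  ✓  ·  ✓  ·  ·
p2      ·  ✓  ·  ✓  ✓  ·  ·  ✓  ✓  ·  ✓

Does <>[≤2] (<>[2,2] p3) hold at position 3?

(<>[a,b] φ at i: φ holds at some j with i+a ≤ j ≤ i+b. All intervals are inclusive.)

Check <>[2,2] p3 at each j in [3,5]:
  j=3: fails (none in [5,5])
  j=4: holds (witness at 6)
  j=5: fails (none in [7,7])
Found at j=4 → formula holds.

Yes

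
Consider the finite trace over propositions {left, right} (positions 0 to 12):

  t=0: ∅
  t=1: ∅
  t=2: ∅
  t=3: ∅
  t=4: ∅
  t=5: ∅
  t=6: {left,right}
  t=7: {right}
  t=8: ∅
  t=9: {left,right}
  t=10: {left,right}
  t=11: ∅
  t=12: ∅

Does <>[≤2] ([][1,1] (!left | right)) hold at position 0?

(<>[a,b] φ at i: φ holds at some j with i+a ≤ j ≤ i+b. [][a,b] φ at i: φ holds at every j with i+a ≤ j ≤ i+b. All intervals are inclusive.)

Check [][1,1] (!left | right) at each j in [0,2]:
  j=0: holds on [1,1]
  j=1: holds on [2,2]
  j=2: holds on [3,3]
Found at j=0 → formula holds.

Holds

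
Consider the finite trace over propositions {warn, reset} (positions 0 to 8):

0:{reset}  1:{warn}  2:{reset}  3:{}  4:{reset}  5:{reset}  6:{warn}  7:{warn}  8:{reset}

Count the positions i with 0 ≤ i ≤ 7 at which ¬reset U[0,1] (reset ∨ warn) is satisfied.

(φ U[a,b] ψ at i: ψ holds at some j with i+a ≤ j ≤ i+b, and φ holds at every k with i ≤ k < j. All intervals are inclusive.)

8

Evaluate at each i in [0,7]:
  i=0: ✓ (rhs at j=0)
  i=1: ✓ (rhs at j=1)
  i=2: ✓ (rhs at j=2)
  i=3: ✓ (rhs at j=4; lhs holds on [3,3])
  i=4: ✓ (rhs at j=4)
  i=5: ✓ (rhs at j=5)
  i=6: ✓ (rhs at j=6)
  i=7: ✓ (rhs at j=7)
Positions where it holds: {0, 1, 2, 3, 4, 5, 6, 7} → 8.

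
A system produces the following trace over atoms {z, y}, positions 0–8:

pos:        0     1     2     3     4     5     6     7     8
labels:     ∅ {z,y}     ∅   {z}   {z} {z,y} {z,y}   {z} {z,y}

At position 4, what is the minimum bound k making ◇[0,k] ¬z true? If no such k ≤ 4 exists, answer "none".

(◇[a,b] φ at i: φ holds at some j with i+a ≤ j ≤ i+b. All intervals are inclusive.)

none

Scan j = 4,5,… for ¬z:
  j=4: fails
  j=5: fails
  j=6: fails
  j=7: fails
  j=8: fails
No j in [4,8] satisfies it → none.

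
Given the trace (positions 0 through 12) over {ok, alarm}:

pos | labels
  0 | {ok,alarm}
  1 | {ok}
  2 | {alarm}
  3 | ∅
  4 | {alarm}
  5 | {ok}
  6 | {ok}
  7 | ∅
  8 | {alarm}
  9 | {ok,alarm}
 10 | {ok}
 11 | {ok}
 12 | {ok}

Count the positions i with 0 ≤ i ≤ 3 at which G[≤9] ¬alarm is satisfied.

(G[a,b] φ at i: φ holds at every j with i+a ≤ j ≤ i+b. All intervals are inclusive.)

Evaluate at each i in [0,3]:
  i=0: ✗ (fails at j=0)
  i=1: ✗ (fails at j=2)
  i=2: ✗ (fails at j=2)
  i=3: ✗ (fails at j=4)
Positions where it holds: {} → 0.

0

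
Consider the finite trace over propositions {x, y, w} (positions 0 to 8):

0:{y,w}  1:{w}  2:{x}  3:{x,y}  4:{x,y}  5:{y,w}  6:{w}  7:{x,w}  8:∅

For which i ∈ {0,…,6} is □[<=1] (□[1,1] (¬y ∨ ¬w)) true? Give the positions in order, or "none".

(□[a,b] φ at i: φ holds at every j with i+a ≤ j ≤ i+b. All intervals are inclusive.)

Evaluate at each i in [0,6]:
  i=0: ✓ (all of [0,1])
  i=1: ✓ (all of [1,2])
  i=2: ✓ (all of [2,3])
  i=3: ✗ (fails at j=4)
  i=4: ✗ (fails at j=4)
  i=5: ✓ (all of [5,6])
  i=6: ✓ (all of [6,7])

0, 1, 2, 5, 6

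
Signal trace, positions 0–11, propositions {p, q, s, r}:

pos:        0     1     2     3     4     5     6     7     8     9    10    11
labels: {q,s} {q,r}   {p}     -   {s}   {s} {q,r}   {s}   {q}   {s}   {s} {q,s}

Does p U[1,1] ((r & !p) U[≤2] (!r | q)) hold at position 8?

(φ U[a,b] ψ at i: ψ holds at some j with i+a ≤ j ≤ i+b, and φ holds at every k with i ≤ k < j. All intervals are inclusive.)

No

Need some j in [9,9] with ((r & !p) U[≤2] (!r | q)), and p at every k in [8,j-1].
  j=9: ((r & !p) U[≤2] (!r | q)) holds, but p fails at k=8 → not this j.
No j in the window works → until fails.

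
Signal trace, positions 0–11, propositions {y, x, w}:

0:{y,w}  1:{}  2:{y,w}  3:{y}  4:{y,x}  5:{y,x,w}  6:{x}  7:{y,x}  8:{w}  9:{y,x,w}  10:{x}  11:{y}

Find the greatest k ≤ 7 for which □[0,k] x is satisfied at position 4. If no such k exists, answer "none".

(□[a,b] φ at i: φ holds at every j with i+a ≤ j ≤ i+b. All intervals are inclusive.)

x must hold from j=4 onward; find where it first fails.
  j=4: holds
  j=5: holds
  j=6: holds
  j=7: holds
  j=8: fails
Holds on [4,7], so largest k = 3.

3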